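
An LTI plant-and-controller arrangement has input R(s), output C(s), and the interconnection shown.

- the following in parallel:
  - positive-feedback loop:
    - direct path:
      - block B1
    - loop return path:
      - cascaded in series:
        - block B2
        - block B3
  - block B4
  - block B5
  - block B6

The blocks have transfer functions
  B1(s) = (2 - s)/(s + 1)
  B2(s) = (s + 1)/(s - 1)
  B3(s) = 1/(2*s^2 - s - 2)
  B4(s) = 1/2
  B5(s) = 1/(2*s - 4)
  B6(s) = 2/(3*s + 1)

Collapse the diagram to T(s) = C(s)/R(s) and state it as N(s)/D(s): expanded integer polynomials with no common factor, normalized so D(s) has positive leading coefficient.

First reduce the diagram to T(s).

(1) cascade B2, B3; result (s + 1)/(2*s^3 - 3*s^2 - s + 2)
(2) feedback reduction of B1, (B2*B3); result (-2*s^4 + 7*s^3 - 5*s^2 - 4*s + 4)/(2*s^4 - s^3 - 3*s^2)
(3) parallel reduction of [B1/(1-B1*(B2*B3))], B4, B5, B6: this yields T(s), and no further normalization is needed

Answer: (-6*s^6 + 63*s^5 - 121*s^4 + s^3 + 111*s^2 - 24*s - 16)/(12*s^6 - 26*s^5 - 16*s^4 + 34*s^3 + 12*s^2)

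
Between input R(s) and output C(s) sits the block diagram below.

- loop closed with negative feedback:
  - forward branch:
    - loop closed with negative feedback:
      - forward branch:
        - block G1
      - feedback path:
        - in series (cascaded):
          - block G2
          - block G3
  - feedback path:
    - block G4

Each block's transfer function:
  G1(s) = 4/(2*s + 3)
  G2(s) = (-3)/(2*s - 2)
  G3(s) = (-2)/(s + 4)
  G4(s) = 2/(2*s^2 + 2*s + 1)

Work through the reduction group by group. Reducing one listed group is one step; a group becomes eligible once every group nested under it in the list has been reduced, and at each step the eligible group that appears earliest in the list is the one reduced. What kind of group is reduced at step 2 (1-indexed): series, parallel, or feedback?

(1) combine G2, G3 in series
(2) reduce the feedback loop with forward G1 and return (G2*G3)
(3) collapse the loop ([G1/(1+G1*(G2*G3))] forward, G4 return)
So the answer for step 2 is feedback.

Final answer: feedback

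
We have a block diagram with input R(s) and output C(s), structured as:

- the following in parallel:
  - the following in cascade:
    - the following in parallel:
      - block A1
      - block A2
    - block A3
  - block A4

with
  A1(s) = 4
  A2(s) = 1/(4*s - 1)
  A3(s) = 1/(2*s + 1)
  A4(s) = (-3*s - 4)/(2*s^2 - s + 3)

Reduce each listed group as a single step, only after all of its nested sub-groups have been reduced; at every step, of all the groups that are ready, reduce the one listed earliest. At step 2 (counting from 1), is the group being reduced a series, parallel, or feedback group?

Answer: series

Working:
(1) combine A1, A2 in parallel
(2) series reduction of (A1+A2), A3
(3) add ((A1+A2)*A3), A4 (parallel)
Step 2: series.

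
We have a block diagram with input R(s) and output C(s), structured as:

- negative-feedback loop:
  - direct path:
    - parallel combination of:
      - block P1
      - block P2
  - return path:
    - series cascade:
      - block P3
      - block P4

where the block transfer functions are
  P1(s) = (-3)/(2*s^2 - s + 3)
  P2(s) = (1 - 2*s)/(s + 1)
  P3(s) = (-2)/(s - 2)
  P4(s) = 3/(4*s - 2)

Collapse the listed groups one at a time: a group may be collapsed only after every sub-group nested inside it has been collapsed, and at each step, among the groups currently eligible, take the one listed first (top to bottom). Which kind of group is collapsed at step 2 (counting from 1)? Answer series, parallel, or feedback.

Answer: series

Working:
Step 1. parallel reduction of P1, P2
Step 2. combine P3, P4 in series
Step 3. feedback reduction of (P1+P2), (P3*P4)
At step 2 the group reduced is series.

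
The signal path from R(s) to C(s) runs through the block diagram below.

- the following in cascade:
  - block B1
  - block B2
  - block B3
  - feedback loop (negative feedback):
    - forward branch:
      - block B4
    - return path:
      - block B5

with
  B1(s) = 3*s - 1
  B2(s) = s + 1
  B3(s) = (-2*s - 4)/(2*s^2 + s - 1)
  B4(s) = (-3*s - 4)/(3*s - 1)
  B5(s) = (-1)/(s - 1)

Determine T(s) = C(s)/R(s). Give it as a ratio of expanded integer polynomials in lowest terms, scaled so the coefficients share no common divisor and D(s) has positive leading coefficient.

[1] feedback reduction of B4, B5 -> (-3*s^2 - s + 4)/(3*s^2 - s + 5)
[2] combine B1, B2, B3, [B4/(1+B4*B5)] in series: this yields T(s), and no further normalization is needed

Therefore the answer is (18*s^4 + 36*s^3 - 26*s^2 - 44*s + 16)/(6*s^3 - 5*s^2 + 11*s - 5).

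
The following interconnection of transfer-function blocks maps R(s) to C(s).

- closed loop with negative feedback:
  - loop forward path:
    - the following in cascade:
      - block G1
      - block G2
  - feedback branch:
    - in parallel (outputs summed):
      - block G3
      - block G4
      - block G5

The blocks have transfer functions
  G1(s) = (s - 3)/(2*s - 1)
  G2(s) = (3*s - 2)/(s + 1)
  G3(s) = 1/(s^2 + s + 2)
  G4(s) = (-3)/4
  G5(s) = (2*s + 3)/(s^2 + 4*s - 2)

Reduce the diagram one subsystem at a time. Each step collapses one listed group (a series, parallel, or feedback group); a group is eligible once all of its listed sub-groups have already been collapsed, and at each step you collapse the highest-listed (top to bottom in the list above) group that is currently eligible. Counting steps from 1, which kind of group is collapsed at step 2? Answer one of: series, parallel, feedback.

Step 1 - multiply G1, G2 (series)
Step 2 - reduce the parallel group G3, G4, G5
Step 3 - close the feedback loop around (G1*G2), (G3+G4+G5)
The group at step 2 is a parallel group.

Therefore the answer is parallel.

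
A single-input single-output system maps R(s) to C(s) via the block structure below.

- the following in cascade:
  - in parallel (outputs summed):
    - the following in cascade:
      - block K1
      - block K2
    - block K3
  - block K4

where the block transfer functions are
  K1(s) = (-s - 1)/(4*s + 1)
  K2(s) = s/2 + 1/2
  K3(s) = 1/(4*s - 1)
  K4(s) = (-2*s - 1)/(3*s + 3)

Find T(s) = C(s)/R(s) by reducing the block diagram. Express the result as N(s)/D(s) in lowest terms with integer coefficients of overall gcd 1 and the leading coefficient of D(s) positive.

Answer: (8*s^4 + 18*s^3 - 5*s^2 - 12*s - 3)/(96*s^3 + 96*s^2 - 6*s - 6)

Working:
Step 1. reduce the series chain K1, K2 = (-s^2 - 2*s - 1)/(8*s + 2)
Step 2. sum the parallel branches (K1*K2), K3 = (-4*s^3 - 7*s^2 + 6*s + 3)/(32*s^2 - 2)
Step 3. cascade ((K1*K2)+K3), K4, giving the overall T(s)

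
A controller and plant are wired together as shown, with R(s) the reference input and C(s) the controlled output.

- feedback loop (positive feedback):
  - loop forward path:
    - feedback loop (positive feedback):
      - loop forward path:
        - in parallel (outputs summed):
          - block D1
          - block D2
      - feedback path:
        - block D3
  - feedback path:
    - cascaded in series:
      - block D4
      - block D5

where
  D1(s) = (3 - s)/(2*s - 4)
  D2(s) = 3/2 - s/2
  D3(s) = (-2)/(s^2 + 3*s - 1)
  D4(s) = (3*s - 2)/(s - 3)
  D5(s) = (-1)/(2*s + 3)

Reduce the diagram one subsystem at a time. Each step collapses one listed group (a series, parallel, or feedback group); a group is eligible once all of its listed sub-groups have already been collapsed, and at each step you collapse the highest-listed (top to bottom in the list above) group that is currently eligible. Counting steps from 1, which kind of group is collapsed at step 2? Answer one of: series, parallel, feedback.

Reducing step by step:

1. parallel reduction of D1, D2
2. reduce the feedback loop with forward (D1+D2) and return D3
3. series reduction of D4, D5
4. feedback reduction of [(D1+D2)/(1-(D1+D2)*D3)], (D4*D5)
The group at step 2 is a feedback group.

Answer: feedback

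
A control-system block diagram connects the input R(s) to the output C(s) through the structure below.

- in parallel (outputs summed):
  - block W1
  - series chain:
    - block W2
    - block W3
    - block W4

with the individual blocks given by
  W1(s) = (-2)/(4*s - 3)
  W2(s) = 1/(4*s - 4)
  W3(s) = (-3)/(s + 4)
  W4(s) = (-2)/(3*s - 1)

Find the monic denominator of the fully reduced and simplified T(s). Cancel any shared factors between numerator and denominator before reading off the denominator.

First reduce the diagram to T(s).

Step 1 - series reduction of W2, W3, W4 -> 3/(6*s^3 + 16*s^2 - 30*s + 8)
Step 2 - sum the parallel branches W1, (W2*W3*W4) -> (-12*s^3 - 32*s^2 + 72*s - 25)/(24*s^4 + 46*s^3 - 168*s^2 + 122*s - 24)
The result of step 2 is T(s) in lowest terms. Its denominator has leading coefficient 24; dividing the denominator through by 24 makes it monic.

Answer: s^4 + 23*s^3/12 - 7*s^2 + 61*s/12 - 1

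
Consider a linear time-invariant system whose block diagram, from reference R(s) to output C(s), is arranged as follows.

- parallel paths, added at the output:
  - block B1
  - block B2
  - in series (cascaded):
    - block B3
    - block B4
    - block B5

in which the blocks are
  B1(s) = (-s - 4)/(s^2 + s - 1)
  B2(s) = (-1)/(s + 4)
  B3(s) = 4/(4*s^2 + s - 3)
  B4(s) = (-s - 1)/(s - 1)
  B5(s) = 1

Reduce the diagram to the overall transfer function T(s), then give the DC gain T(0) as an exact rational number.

First reduce the diagram to T(s).

Step 1 - combine B3, B4, B5 in series, giving (-4)/(4*s^2 - 7*s + 3)
Step 2 - parallel reduction of B1, B2, (B3*B4*B5), giving (-8*s^4 - 26*s^3 - 23*s^2 + 66*s - 29)/(4*s^5 + 13*s^4 - 20*s^3 - 22*s^2 + 37*s - 12)
Step 2 gives the overall T(s). Then T(0) = -29/(-12) = 29/12.

Answer: 29/12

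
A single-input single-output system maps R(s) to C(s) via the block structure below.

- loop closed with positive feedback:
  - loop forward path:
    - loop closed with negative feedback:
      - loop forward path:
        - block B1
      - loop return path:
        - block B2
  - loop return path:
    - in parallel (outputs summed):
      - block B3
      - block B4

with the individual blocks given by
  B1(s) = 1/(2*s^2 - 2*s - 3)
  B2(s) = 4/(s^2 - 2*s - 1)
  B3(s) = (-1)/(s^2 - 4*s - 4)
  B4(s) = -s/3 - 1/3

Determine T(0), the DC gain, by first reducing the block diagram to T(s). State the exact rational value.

Reducing step by step:

[1] reduce the feedback loop with forward B1 and return B2, giving (s^2 - 2*s - 1)/(2*s^4 - 6*s^3 - s^2 + 8*s + 7)
[2] add B3, B4 (parallel), giving (-s^3 + 3*s^2 + 8*s + 1)/(3*s^2 - 12*s - 12)
[3] feedback reduction of [B1/(1+B1*B2)], (B3+B4), giving (3*s^4 - 18*s^3 + 9*s^2 + 36*s + 12)/(6*s^6 - 41*s^5 + 40*s^4 + 105*s^3 - 45*s^2 - 170*s - 83)
That last expression is T(s); at s = 0 only the constant terms survive, so T(0) = 12/(-83) = -12/83.

Answer: -12/83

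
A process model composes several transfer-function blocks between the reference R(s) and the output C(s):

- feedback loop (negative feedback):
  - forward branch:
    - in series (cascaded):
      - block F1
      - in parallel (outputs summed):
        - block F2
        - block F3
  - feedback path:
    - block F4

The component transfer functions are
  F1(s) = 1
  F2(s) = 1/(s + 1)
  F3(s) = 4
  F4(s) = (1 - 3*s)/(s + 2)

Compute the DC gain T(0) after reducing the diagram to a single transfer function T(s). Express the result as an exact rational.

The answer is 10/7.

Reasoning:
[1] parallel reduction of F2, F3, giving (4*s + 5)/(s + 1)
[2] multiply F1, (F2+F3) (series), giving (4*s + 5)/(s + 1)
[3] apply the feedback formula to (F1*(F2+F3)), F4, giving (-4*s^2 - 13*s - 10)/(11*s^2 + 8*s - 7)
Step 3 gives the overall T(s). Then T(0) = -10/(-7) = 10/7.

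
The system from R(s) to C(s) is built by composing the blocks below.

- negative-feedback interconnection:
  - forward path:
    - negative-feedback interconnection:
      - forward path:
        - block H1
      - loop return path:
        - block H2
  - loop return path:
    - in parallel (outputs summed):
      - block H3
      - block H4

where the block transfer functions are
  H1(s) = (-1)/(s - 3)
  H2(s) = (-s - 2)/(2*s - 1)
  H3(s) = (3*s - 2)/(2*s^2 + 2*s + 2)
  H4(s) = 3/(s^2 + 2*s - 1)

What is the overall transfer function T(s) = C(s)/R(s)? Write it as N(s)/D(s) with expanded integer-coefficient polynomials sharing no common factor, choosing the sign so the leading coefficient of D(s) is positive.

Step 1. feedback reduction of H1, H2 gives (1 - 2*s)/(2*s^2 - 6*s + 5)
Step 2. combine H3, H4 in parallel gives (3*s^3 + 10*s^2 - s + 8)/(2*s^4 + 6*s^3 + 4*s^2 + 2*s - 2)
Step 3. close the feedback loop around [H1/(1+H1*H2)], (H3+H4): this yields T(s), and no further normalization is needed

Hence the answer: (-4*s^5 - 10*s^4 - 2*s^3 + 6*s - 2)/(4*s^6 - 24*s^4 - 7*s^3 + 16*s^2 + 5*s - 2)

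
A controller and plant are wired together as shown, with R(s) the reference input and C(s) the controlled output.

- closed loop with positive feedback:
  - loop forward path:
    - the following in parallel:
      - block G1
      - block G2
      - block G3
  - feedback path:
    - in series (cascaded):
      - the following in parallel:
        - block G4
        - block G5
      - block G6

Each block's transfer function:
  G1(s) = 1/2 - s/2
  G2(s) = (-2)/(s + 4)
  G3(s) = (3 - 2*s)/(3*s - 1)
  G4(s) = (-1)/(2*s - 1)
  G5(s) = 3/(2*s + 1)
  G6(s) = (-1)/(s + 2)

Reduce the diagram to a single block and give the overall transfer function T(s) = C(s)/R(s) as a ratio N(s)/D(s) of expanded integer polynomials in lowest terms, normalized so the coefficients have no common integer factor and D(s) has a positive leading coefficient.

1. combine G1, G2, G3 in parallel; result (-3*s^3 - 12*s^2 - 7*s + 24)/(6*s^2 + 22*s - 8)
2. combine G4, G5 in parallel; result (4*s - 4)/(4*s^2 - 1)
3. cascade (G4+G5), G6; result (4 - 4*s)/(4*s^3 + 8*s^2 - s - 2)
4. reduce the feedback loop with forward (G1+G2+G3) and return ((G4+G5)*G6); the result is T(s) itself (integer coefficients, no common factor, positive leading denominator coefficient)

Therefore the answer is (-12*s^6 - 72*s^5 - 121*s^4 + 58*s^3 + 223*s^2 - 10*s - 48)/(24*s^5 + 124*s^4 + 102*s^3 - 78*s^2 + 88*s - 80).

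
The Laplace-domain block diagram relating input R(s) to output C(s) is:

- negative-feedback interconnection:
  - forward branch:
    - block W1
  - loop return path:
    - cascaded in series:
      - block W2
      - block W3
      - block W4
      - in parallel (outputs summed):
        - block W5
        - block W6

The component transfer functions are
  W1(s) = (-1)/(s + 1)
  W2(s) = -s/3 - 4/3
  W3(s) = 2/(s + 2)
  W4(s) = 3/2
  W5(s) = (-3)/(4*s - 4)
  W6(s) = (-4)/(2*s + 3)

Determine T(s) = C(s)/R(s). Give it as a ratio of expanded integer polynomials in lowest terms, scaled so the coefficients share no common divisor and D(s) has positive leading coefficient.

Step 1: parallel reduction of W5, W6 = (7 - 22*s)/(8*s^2 + 4*s - 12)
Step 2: cascade W2, W3, W4, (W5+W6) = (22*s^2 + 81*s - 28)/(8*s^3 + 20*s^2 - 4*s - 24)
Step 3: reduce the feedback loop with forward W1 and return (W2*W3*W4*(W5+W6)): this yields T(s), and no further normalization is needed

Therefore the answer is (-8*s^3 - 20*s^2 + 4*s + 24)/(8*s^4 + 28*s^3 - 6*s^2 - 109*s + 4).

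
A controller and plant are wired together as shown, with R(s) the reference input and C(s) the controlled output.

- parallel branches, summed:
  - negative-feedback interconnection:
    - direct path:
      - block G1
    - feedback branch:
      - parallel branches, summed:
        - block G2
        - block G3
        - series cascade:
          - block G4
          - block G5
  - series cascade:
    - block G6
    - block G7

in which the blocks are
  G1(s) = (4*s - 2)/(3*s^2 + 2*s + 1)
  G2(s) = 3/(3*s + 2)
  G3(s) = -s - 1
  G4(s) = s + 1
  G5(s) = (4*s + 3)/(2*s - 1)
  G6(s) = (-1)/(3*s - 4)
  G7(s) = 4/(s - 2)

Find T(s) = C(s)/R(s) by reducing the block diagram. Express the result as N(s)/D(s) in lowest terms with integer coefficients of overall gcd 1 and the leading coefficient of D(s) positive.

Reducing step by step:

Step 1 - cascade G4, G5: (4*s^2 + 7*s + 3)/(2*s - 1)
Step 2 - parallel reduction of G2, G3, (G4*G5): (6*s^3 + 22*s^2 + 30*s + 5)/(6*s^2 + s - 2)
Step 3 - feedback reduction of G1, (G2+G3+(G4*G5)): (12*s^2 + 2*s - 4)/(21*s^3 + 56*s^2 + 67*s + 12)
Step 4 - reduce the series chain G6, G7: (-4)/(3*s^2 - 10*s + 8)
Step 5 - reduce the parallel group [G1/(1+G1*(G2+G3+(G4*G5)))], (G6*G7), which is the overall transfer function T(s) = C(s)/R(s) in lowest terms

Answer: (36*s^4 - 198*s^3 - 160*s^2 - 212*s - 80)/(63*s^5 - 42*s^4 - 191*s^3 - 186*s^2 + 416*s + 96)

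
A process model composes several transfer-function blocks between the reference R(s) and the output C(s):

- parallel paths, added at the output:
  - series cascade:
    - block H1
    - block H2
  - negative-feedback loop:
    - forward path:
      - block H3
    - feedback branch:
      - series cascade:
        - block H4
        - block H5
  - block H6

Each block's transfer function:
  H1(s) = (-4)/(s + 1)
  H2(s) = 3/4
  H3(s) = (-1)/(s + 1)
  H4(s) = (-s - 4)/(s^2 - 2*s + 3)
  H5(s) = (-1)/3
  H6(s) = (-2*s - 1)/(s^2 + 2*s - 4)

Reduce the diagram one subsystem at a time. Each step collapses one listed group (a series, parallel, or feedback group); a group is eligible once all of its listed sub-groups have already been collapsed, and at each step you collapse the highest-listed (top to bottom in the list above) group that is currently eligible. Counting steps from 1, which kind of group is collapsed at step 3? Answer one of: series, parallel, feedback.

Reducing step by step:

1. multiply H1, H2 (series)
2. series reduction of H4, H5
3. close the feedback loop around H3, (H4*H5)
4. sum the parallel branches (H1*H2), [H3/(1+H3*(H4*H5))], H6
So the answer for step 3 is feedback.

Answer: feedback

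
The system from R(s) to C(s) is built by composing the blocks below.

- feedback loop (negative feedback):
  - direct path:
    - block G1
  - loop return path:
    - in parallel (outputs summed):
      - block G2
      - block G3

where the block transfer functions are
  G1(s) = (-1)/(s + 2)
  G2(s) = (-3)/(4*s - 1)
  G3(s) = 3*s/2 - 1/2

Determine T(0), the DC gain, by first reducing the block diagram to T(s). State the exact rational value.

1. sum the parallel branches G2, G3, giving (12*s^2 - 7*s - 5)/(8*s - 2)
2. feedback reduction of G1, (G2+G3), giving (8*s - 2)/(4*s^2 - 21*s - 1)
Evaluating the step-2 result (the overall T(s)) at s = 0 gives T(0) = -2/(-1) = 2.

Hence the answer: 2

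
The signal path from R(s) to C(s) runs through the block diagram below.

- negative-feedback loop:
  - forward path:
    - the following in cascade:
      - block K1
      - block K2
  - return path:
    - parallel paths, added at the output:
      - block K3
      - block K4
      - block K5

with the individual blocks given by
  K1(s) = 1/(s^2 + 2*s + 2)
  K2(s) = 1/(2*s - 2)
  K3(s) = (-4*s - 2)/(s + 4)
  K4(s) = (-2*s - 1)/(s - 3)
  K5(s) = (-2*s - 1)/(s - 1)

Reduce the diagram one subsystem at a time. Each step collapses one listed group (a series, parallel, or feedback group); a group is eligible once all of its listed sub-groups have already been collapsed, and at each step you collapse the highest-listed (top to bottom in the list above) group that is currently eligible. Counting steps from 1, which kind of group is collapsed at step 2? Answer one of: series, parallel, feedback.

1. reduce the series chain K1, K2
2. parallel reduction of K3, K4, K5
3. collapse the loop ((K1*K2) forward, (K3+K4+K5) return)
So the answer for step 2 is parallel.

Final answer: parallel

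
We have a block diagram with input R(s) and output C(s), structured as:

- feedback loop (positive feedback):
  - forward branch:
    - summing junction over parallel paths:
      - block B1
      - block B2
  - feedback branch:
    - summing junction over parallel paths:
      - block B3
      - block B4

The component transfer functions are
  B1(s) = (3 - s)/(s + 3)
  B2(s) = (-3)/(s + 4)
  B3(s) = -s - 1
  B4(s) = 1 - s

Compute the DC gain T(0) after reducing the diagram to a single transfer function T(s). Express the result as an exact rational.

Reducing step by step:

[1] reduce the parallel group B1, B2, giving (-s^2 - 4*s + 3)/(s^2 + 7*s + 12)
[2] combine B3, B4 in parallel, giving -2*s
[3] collapse the loop ((B1+B2) forward, (B3+B4) return), giving (s^2 + 4*s - 3)/(2*s^3 + 7*s^2 - 13*s - 12)
Evaluating the step-3 result (the overall T(s)) at s = 0 gives T(0) = -3/(-12) = 1/4.

Answer: 1/4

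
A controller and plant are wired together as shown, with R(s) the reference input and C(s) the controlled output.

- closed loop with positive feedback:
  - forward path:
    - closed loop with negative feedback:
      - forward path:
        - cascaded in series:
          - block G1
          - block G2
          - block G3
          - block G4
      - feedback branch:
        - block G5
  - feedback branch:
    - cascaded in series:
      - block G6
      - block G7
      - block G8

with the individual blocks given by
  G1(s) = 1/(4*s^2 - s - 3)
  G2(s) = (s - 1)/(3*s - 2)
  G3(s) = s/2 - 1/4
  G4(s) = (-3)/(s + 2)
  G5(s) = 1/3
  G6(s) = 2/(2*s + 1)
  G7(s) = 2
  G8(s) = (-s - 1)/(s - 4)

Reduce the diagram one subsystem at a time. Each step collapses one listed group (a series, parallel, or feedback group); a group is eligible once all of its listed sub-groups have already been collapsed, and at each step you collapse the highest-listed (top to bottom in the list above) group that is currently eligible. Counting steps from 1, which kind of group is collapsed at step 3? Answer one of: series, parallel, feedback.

Step 1. series reduction of G1, G2, G3, G4
Step 2. collapse the loop ((G1*G2*G3*G4) forward, G5 return)
Step 3. series reduction of G6, G7, G8
Step 4. feedback reduction of [(G1*G2*G3*G4)/(1+(G1*G2*G3*G4)*G5)], (G6*G7*G8)
At step 3 the group reduced is series.

Final answer: series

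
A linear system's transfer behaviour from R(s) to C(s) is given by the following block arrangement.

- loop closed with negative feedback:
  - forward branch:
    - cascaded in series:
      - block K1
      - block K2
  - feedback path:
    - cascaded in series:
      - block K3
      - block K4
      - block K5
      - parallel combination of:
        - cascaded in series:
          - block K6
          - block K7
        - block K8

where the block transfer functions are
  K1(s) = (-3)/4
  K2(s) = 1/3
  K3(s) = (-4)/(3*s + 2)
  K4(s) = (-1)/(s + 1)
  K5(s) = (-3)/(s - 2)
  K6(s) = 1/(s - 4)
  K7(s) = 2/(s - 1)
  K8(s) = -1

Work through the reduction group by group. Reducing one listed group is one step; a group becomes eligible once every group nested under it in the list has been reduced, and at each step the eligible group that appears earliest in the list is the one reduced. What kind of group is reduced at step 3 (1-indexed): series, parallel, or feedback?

Answer: parallel

Working:
Step 1: multiply K1, K2 (series)
Step 2: reduce the series chain K6, K7
Step 3: reduce the parallel group (K6*K7), K8
Step 4: cascade K3, K4, K5, ((K6*K7)+K8)
Step 5: reduce the feedback loop with forward (K1*K2) and return (K3*K4*K5*((K6*K7)+K8))
At step 3 the group reduced is parallel.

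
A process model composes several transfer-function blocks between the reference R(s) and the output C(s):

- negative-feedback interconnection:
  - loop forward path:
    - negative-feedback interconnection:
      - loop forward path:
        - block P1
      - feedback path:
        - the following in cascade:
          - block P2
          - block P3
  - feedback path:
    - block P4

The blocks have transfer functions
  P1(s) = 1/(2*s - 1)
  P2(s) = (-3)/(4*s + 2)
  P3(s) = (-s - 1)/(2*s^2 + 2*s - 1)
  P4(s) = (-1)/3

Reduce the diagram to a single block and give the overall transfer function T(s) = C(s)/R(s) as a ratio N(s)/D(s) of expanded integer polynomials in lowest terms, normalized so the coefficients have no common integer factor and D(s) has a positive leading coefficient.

Reducing step by step:

1. reduce the series chain P2, P3; result (3*s + 3)/(8*s^3 + 12*s^2 - 2)
2. reduce the feedback loop with forward P1 and return (P2*P3); result (8*s^3 + 12*s^2 - 2)/(16*s^4 + 16*s^3 - 12*s^2 - s + 5)
3. close the feedback loop around [P1/(1+P1*(P2*P3))], P4, which is the overall transfer function T(s) = C(s)/R(s) in lowest terms

Answer: (24*s^3 + 36*s^2 - 6)/(48*s^4 + 40*s^3 - 48*s^2 - 3*s + 17)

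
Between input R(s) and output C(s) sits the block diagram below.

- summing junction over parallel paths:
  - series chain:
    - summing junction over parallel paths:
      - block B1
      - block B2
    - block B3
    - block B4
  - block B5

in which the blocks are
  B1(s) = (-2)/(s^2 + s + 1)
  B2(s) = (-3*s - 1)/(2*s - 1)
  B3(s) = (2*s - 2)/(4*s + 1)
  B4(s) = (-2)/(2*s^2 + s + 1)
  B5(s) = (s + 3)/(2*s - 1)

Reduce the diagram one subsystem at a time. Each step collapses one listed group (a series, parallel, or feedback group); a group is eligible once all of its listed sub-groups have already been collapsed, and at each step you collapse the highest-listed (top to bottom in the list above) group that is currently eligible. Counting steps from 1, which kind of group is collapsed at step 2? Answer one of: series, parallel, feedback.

(1) combine B1, B2 in parallel
(2) series reduction of (B1+B2), B3, B4
(3) parallel reduction of ((B1+B2)*B3*B4), B5
Step 2 collapses a series group.

Therefore the answer is series.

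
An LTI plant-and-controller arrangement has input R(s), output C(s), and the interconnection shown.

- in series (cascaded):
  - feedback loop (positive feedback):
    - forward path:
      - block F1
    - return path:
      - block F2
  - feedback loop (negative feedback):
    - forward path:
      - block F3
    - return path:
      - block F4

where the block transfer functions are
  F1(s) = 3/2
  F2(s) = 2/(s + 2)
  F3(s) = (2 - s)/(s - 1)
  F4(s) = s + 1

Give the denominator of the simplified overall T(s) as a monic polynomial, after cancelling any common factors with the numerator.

Step 1: close the feedback loop around F1, F2: (3*s + 6)/(2*s - 2)
Step 2: collapse the loop (F3 forward, F4 return): (s - 2)/(s^2 - 2*s - 1)
Step 3: reduce the series chain [F1/(1-F1*F2)], [F3/(1+F3*F4)]: (3*s^2 - 12)/(2*s^3 - 6*s^2 + 2*s + 2)
The result of step 3 is T(s) in lowest terms. Its denominator has leading coefficient 2; dividing the denominator through by 2 makes it monic.

Final answer: s^3 - 3*s^2 + s + 1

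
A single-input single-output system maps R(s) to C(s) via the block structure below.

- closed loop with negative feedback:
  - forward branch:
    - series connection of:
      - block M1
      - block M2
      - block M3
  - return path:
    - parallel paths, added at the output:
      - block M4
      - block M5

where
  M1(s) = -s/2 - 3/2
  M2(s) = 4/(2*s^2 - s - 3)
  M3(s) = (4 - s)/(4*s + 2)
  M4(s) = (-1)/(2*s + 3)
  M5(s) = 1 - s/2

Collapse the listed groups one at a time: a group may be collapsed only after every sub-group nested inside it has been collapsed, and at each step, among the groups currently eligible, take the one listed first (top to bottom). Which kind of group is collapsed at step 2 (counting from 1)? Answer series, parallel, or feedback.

[1] multiply M1, M2, M3 (series)
[2] add M4, M5 (parallel)
[3] close the feedback loop around (M1*M2*M3), (M4+M5)
At step 2 the group reduced is parallel.

Answer: parallel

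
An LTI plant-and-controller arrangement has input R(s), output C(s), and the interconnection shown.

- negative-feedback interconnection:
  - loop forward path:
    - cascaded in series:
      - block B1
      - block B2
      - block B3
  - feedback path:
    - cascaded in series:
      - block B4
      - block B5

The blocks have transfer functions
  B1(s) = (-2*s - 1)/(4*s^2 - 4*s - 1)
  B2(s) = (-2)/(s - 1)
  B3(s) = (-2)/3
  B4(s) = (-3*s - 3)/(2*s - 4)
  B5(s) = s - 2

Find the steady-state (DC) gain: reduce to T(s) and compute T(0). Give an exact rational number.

(1) multiply B1, B2, B3 (series): (-8*s - 4)/(12*s^3 - 24*s^2 + 9*s + 3)
(2) multiply B4, B5 (series): -3*s/2 - 3/2
(3) reduce the feedback loop with forward (B1*B2*B3) and return (B4*B5): (-8*s - 4)/(12*s^3 - 12*s^2 + 27*s + 9)
Step 3 gives the overall T(s). Then T(0) = -4/9.

Final answer: -4/9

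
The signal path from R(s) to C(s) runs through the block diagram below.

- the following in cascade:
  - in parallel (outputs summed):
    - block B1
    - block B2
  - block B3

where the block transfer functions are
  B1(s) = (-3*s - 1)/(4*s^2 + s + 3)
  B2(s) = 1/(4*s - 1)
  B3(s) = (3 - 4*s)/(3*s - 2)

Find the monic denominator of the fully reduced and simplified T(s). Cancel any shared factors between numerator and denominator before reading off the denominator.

[1] sum the parallel branches B1, B2 = (4 - 8*s^2)/(16*s^3 + 11*s - 3)
[2] combine (B1+B2), B3 in series = (32*s^3 - 24*s^2 - 16*s + 12)/(48*s^4 - 32*s^3 + 33*s^2 - 31*s + 6)
That last expression is T(s), already simplified. Scaling its denominator by 1/48 (the reciprocal of the leading coefficient) yields the monic denominator.

Answer: s^4 - 2*s^3/3 + 11*s^2/16 - 31*s/48 + 1/8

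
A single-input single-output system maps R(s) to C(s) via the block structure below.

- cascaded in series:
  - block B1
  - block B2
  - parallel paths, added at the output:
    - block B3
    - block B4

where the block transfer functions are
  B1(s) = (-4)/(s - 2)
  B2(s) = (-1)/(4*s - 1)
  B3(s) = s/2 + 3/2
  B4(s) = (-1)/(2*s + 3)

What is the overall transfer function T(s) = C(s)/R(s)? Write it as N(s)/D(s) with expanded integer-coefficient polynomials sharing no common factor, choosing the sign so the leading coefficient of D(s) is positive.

Step 1. add B3, B4 (parallel) -> (2*s^2 + 9*s + 7)/(4*s + 6)
Step 2. reduce the series chain B1, B2, (B3+B4), giving the overall T(s)

Answer: (4*s^2 + 18*s + 14)/(8*s^3 - 6*s^2 - 23*s + 6)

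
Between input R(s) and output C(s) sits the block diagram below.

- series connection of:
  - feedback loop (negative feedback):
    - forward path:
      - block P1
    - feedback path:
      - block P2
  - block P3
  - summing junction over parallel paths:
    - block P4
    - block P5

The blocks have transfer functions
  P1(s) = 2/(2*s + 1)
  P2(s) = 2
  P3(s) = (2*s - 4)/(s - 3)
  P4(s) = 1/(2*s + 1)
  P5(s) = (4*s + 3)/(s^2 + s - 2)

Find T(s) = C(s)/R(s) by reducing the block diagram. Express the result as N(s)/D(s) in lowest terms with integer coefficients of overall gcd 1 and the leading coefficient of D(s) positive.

Step 1: apply the feedback formula to P1, P2: 2/(2*s + 5)
Step 2: sum the parallel branches P4, P5: (9*s^2 + 11*s + 1)/(2*s^3 + 3*s^2 - 3*s - 2)
Step 3: combine [P1/(1+P1*P2)], P3, (P4+P5) in series; the result is T(s) itself (integer coefficients, no common factor, positive leading denominator coefficient)

Hence the answer: (36*s^3 - 28*s^2 - 84*s - 8)/(4*s^5 + 4*s^4 - 39*s^3 - 46*s^2 + 47*s + 30)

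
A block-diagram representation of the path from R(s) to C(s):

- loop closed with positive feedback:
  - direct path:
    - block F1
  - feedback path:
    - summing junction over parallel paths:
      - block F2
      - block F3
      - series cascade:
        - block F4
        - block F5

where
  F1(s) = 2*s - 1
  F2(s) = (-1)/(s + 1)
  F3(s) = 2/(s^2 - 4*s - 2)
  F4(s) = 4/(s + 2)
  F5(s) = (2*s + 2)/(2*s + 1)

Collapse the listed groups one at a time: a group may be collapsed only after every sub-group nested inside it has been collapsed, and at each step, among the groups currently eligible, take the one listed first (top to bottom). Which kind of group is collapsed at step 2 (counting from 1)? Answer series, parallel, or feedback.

Step 1. multiply F4, F5 (series)
Step 2. reduce the parallel group F2, F3, (F4*F5)
Step 3. collapse the loop (F1 forward, (F2+F3+(F4*F5)) return)
At step 2 the group reduced is parallel.

Therefore the answer is parallel.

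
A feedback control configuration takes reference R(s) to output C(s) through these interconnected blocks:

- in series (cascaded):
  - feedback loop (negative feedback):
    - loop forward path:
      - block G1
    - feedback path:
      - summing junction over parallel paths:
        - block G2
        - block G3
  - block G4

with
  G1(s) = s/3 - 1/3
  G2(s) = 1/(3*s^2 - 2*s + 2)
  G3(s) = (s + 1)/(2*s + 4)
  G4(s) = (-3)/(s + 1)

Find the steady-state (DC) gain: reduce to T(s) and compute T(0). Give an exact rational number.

(1) parallel reduction of G2, G3 = (3*s^3 + s^2 + 2*s + 6)/(6*s^3 + 8*s^2 - 4*s + 8)
(2) collapse the loop (G1 forward, (G2+G3) return) = (6*s^4 + 2*s^3 - 12*s^2 + 12*s - 8)/(3*s^4 + 16*s^3 + 25*s^2 - 8*s + 18)
(3) cascade [G1/(1+G1*(G2+G3))], G4 = (-18*s^4 - 6*s^3 + 36*s^2 - 36*s + 24)/(3*s^5 + 19*s^4 + 41*s^3 + 17*s^2 + 10*s + 18)
The step-3 result is T(s). Setting s = 0: T(0) = 24/18 = 4/3.

Hence the answer: 4/3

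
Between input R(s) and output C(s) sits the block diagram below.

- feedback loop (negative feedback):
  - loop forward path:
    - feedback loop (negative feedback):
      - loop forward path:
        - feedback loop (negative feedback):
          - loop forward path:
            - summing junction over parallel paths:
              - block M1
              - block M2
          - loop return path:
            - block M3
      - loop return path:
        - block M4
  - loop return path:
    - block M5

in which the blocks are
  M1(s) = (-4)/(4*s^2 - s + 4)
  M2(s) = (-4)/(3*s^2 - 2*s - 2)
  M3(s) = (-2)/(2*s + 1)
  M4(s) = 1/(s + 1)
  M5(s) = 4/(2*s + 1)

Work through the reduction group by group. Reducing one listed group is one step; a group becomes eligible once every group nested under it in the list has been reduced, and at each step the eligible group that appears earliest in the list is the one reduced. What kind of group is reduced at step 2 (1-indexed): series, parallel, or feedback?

Answer: feedback

Working:
Step 1 - sum the parallel branches M1, M2
Step 2 - reduce the feedback loop with forward (M1+M2) and return M3
Step 3 - apply the feedback formula to [(M1+M2)/(1+(M1+M2)*M3)], M4
Step 4 - collapse the loop ([[(M1+M2)/(1+(M1+M2)*M3)]/(1+[(M1+M2)/(1+(M1+M2)*M3)]*M4)] forward, M5 return)
At step 2 the group reduced is feedback.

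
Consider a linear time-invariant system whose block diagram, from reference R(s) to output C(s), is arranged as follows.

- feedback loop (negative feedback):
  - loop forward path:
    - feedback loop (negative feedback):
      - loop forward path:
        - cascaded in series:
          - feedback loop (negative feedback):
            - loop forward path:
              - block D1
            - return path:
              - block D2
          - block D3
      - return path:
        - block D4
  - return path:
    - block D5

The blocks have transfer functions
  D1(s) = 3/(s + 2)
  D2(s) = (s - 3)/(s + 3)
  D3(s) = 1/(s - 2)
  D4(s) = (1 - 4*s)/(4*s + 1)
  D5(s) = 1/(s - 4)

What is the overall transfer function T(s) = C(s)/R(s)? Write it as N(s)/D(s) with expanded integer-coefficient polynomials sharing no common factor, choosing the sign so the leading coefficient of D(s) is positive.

The answer is (12*s^3 - 9*s^2 - 147*s - 36)/(4*s^5 + 9*s^4 - 182*s^3 + 312*s^2 + 166*s - 51).

Reasoning:
[1] feedback reduction of D1, D2 = (3*s + 9)/(s^2 + 8*s - 3)
[2] reduce the series chain [D1/(1+D1*D2)], D3 = (3*s + 9)/(s^3 + 6*s^2 - 19*s + 6)
[3] collapse the loop (([D1/(1+D1*D2)]*D3) forward, D4 return) = (12*s^2 + 39*s + 9)/(4*s^4 + 25*s^3 - 82*s^2 - 28*s + 15)
[4] close the feedback loop around [([D1/(1+D1*D2)]*D3)/(1+([D1/(1+D1*D2)]*D3)*D4)], D5, giving the overall T(s)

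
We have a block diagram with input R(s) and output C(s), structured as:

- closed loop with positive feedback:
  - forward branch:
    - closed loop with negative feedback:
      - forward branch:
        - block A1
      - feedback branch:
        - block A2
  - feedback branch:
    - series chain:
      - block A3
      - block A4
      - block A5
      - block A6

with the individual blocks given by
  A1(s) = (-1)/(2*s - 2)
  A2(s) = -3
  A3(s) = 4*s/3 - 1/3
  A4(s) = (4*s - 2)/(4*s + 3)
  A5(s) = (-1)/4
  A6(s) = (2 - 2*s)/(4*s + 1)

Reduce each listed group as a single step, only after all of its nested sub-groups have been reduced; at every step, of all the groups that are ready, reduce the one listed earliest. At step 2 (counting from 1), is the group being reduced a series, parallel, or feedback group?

Step 1. apply the feedback formula to A1, A2
Step 2. combine A3, A4, A5, A6 in series
Step 3. collapse the loop ([A1/(1+A1*A2)] forward, (A3*A4*A5*A6) return)
The group at step 2 is a series group.

Answer: series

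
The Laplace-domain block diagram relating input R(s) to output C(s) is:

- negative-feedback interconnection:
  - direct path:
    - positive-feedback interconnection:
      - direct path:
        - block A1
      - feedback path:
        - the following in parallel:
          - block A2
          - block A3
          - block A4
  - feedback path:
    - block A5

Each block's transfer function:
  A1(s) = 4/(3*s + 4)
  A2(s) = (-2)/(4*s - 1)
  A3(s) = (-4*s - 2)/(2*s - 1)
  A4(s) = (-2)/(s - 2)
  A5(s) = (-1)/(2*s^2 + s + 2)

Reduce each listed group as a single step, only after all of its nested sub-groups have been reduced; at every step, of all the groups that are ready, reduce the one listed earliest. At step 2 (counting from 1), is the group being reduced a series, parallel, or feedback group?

Reducing step by step:

(1) add A2, A3, A4 (parallel)
(2) feedback reduction of A1, (A2+A3+A4)
(3) close the feedback loop around [A1/(1-A1*(A2+A3+A4))], A5
Step 2 collapses a feedback group.

Answer: feedback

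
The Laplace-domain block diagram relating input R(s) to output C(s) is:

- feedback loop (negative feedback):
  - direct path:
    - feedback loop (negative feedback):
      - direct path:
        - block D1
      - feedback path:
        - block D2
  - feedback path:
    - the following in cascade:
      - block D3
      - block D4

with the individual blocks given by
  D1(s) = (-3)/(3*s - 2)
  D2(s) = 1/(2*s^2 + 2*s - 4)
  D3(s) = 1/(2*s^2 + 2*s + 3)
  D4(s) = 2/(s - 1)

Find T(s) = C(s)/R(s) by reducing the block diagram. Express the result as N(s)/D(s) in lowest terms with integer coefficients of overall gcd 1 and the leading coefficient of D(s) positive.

(1) reduce the feedback loop with forward D1 and return D2 gives (-6*s^2 - 6*s + 12)/(6*s^3 + 2*s^2 - 16*s + 5)
(2) series reduction of D3, D4 gives 2/(2*s^3 + s - 3)
(3) collapse the loop ([D1/(1+D1*D2)] forward, (D3*D4) return); the result is T(s) itself (integer coefficients, no common factor, positive leading denominator coefficient)

Therefore the answer is (-12*s^4 - 24*s^3 - 6*s^2 + 6*s + 36)/(12*s^5 + 16*s^4 - 10*s^3 - 16*s^2 - 50*s - 9).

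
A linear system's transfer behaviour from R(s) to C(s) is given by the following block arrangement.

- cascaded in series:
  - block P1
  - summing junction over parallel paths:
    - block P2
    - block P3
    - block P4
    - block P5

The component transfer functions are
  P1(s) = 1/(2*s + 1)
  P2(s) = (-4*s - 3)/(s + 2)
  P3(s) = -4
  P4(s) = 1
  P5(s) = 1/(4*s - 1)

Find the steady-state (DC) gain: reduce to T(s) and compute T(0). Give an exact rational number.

The answer is -11/2.

Reasoning:
Step 1. sum the parallel branches P2, P3, P4, P5 gives (-28*s^2 - 28*s + 11)/(4*s^2 + 7*s - 2)
Step 2. combine P1, (P2+P3+P4+P5) in series gives (-28*s^2 - 28*s + 11)/(8*s^3 + 18*s^2 + 3*s - 2)
Step 2 gives the overall T(s). Then T(0) = 11/(-2) = -11/2.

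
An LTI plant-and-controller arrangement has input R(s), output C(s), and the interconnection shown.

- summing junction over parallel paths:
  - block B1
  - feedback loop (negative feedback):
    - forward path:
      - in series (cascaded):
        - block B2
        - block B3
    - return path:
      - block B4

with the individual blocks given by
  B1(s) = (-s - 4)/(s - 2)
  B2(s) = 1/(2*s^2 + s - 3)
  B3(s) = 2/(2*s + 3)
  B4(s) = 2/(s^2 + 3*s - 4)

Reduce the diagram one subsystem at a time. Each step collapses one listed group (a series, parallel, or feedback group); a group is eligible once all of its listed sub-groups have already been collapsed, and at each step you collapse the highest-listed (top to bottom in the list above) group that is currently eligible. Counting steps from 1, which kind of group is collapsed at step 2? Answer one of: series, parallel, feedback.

The answer is feedback.

Reasoning:
Step 1 - series reduction of B2, B3
Step 2 - apply the feedback formula to (B2*B3), B4
Step 3 - reduce the parallel group B1, [(B2*B3)/(1+(B2*B3)*B4)]
So the answer for step 2 is feedback.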